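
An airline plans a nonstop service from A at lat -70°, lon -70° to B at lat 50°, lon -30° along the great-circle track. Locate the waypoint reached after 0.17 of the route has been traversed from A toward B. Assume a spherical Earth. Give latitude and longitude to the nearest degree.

≈ lat -50°, lon -54°

Convert each endpoint to a unit vector on the sphere (x = cos φ cos λ, y = cos φ sin λ, z = sin φ).
The central angle between the endpoints is δ = arccos(p₁·p₂) ≈ 2.155 rad (123.5°).
Interpolate at f = 0.17 with slerp weights a = sin((1−f)δ)/sin δ ≈ 1.170, b = sin(fδ)/sin δ ≈ 0.429.
p = a·p₁ + b·p₂ ≈ (0.376, -0.514, -0.771); φ = arcsin(p_z) ≈ -50.44°, λ = atan2(p_y, p_x) ≈ -53.83°.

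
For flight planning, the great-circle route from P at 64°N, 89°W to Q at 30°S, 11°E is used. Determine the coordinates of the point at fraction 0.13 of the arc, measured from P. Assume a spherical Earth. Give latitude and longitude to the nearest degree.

≈ 59°N, 58°W

Write both endpoints as unit vectors p₁, p₂ with components (cos φ cos λ, cos φ sin λ, sin φ).
The central angle between the endpoints is δ = arccos(p₁·p₂) ≈ 2.112 rad (121.0°).
Interpolate at f = 0.13 with slerp weights a = sin((1−f)δ)/sin δ ≈ 1.126, b = sin(fδ)/sin δ ≈ 0.316.
p = a·p₁ + b·p₂ ≈ (0.278, -0.441, 0.853); φ = arcsin(p_z) ≈ 58.59°, λ = atan2(p_y, p_x) ≈ -57.82°.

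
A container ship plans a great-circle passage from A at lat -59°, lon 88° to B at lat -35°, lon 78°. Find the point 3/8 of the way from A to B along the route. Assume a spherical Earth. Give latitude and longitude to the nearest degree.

≈ lat -50°, lon 83°

Write both endpoints as unit vectors p₁, p₂ with components (cos φ cos λ, cos φ sin λ, sin φ).
The central angle between the endpoints is δ = arccos(p₁·p₂) ≈ 0.434 rad (24.9°).
Interpolate at f = 3/8 with slerp weights a = sin((1−f)δ)/sin δ ≈ 0.637, b = sin(fδ)/sin δ ≈ 0.385.
p = a·p₁ + b·p₂ ≈ (0.077, 0.637, -0.767); φ = arcsin(p_z) ≈ -50.10°, λ = atan2(p_y, p_x) ≈ 83.10°.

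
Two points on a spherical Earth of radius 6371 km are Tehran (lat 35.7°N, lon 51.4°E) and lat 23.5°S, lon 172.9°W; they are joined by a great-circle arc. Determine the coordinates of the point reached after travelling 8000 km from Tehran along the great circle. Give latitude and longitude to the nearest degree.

≈ lat 15°N, lon 129°E

Write both endpoints as unit vectors p₁, p₂ with components (cos φ cos λ, cos φ sin λ, sin φ).
The central angle between the endpoints is δ = arccos(p₁·p₂) ≈ 2.443 rad (140.0°). The total great-circle distance is δ·R ≈ 2.443 × 6371 ≈ 15564 km, so the target fraction is f = 8000/15564 ≈ 0.514.
Interpolate at f ≈ 0.514 with slerp weights a = sin((1−f)δ)/sin δ ≈ 1.442, b = sin(fδ)/sin δ ≈ 1.478.
p = a·p₁ + b·p₂ ≈ (-0.615, 0.747, 0.252); φ = arcsin(p_z) ≈ 14.59°, λ = atan2(p_y, p_x) ≈ 129.43°.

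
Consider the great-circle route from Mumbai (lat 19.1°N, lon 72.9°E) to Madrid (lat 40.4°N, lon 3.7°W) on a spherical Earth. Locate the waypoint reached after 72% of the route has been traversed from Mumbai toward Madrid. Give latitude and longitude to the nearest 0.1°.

≈ lat 39.9°N, lon 21.2°E

Write both endpoints as unit vectors p₁, p₂ with components (cos φ cos λ, cos φ sin λ, sin φ).
The central angle between the endpoints is δ = arccos(p₁·p₂) ≈ 1.182 rad (67.7°).
Interpolate at f = 0.72 with slerp weights a = sin((1−f)δ)/sin δ ≈ 0.351, b = sin(fδ)/sin δ ≈ 0.813.
p = a·p₁ + b·p₂ ≈ (0.715, 0.277, 0.642); φ = arcsin(p_z) ≈ 39.91°, λ = atan2(p_y, p_x) ≈ 21.19°.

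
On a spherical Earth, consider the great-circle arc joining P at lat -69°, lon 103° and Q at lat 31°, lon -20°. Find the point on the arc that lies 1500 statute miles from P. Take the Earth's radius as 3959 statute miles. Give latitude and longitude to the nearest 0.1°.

The haversine formula gives a central angle δ ≈ 2.276 rad (130.4°) between the endpoints. The total great-circle distance is δ·R ≈ 2.276 × 3959 ≈ 9010 mi, so the target fraction is f = 1500/9010 ≈ 0.166.
Interpolate at f ≈ 0.166 with slerp weights a = sin((1−f)δ)/sin δ ≈ 1.244, b = sin(fδ)/sin δ ≈ 0.486.
p = a·p₁ + b·p₂ ≈ (0.291, 0.292, -0.911); φ = arcsin(p_z) ≈ -65.66°, λ = atan2(p_y, p_x) ≈ 45.10°.

≈ lat -65.7°, lon 45.1°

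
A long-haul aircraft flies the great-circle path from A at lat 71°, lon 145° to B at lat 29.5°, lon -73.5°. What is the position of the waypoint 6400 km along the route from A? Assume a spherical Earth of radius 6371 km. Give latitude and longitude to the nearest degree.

≈ lat 47°, lon -79°

Convert each endpoint to a unit vector on the sphere (x = cos φ cos λ, y = cos φ sin λ, z = sin φ).
The central angle between the endpoints is δ = arccos(p₁·p₂) ≈ 1.324 rad (75.9°). The total great-circle distance is δ·R ≈ 1.324 × 6371 ≈ 8438 km, so the target fraction is f = 6400/8438 ≈ 0.758.
Interpolate at f ≈ 0.758 with slerp weights a = sin((1−f)δ)/sin δ ≈ 0.324, b = sin(fδ)/sin δ ≈ 0.870.
p = a·p₁ + b·p₂ ≈ (0.129, -0.666, 0.735); φ = arcsin(p_z) ≈ 47.32°, λ = atan2(p_y, p_x) ≈ -79.06°.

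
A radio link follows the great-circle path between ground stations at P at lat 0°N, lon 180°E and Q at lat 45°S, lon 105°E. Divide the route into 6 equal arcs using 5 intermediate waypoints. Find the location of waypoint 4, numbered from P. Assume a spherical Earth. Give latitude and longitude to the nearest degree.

≈ lat 35°S, lon 137°E

Write both endpoints as unit vectors p₁, p₂ with components (cos φ cos λ, cos φ sin λ, sin φ).
The central angle between the endpoints is δ = arccos(p₁·p₂) ≈ 1.387 rad (79.5°).
Interpolate at f = 4/6 with slerp weights a = sin((1−f)δ)/sin δ ≈ 0.454, b = sin(fδ)/sin δ ≈ 0.812.
p = a·p₁ + b·p₂ ≈ (-0.602, 0.555, -0.574); φ = arcsin(p_z) ≈ -35.04°, λ = atan2(p_y, p_x) ≈ 137.36°.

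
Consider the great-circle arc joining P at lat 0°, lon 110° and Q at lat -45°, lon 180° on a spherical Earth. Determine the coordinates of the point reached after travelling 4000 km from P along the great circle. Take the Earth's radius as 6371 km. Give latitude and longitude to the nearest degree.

≈ lat -25°, lon 136°

The haversine formula gives a central angle δ ≈ 1.327 rad (76.0°) between the endpoints. The total great-circle distance is δ·R ≈ 1.327 × 6371 ≈ 8451 km, so the target fraction is f = 4000/8451 ≈ 0.473.
Interpolate at f ≈ 0.473 with slerp weights a = sin((1−f)δ)/sin δ ≈ 0.663, b = sin(fδ)/sin δ ≈ 0.605.
p = a·p₁ + b·p₂ ≈ (-0.655, 0.623, -0.428); φ = arcsin(p_z) ≈ -25.34°, λ = atan2(p_y, p_x) ≈ 136.43°.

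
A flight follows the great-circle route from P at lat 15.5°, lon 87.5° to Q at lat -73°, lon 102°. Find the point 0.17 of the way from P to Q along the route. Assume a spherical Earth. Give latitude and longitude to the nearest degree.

≈ lat 0°, lon 89°

Write both endpoints as unit vectors p₁, p₂ with components (cos φ cos λ, cos φ sin λ, sin φ).
The central angle between the endpoints is δ = arccos(p₁·p₂) ≈ 1.554 rad (89.0°).
Interpolate at f = 0.17 with slerp weights a = sin((1−f)δ)/sin δ ≈ 0.961, b = sin(fδ)/sin δ ≈ 0.261.
p = a·p₁ + b·p₂ ≈ (0.025, 1.000, 0.007); φ = arcsin(p_z) ≈ 0.41°, λ = atan2(p_y, p_x) ≈ 88.60°.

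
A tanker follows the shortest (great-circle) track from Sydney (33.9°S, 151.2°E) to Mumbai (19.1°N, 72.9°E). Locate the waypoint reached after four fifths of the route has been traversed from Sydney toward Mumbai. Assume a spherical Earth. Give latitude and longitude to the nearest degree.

≈ 8°N, 88°E

From cos δ = sin φ₁ sin φ₂ + cos φ₁ cos φ₂ cos Δλ, the central angle is δ ≈ 1.594 rad (91.3°).
Interpolate at f = 4/5 with slerp weights a = sin((1−f)δ)/sin δ ≈ 0.314, b = sin(fδ)/sin δ ≈ 0.957.
p = a·p₁ + b·p₂ ≈ (0.038, 0.990, 0.138); φ = arcsin(p_z) ≈ 7.95°, λ = atan2(p_y, p_x) ≈ 87.81°.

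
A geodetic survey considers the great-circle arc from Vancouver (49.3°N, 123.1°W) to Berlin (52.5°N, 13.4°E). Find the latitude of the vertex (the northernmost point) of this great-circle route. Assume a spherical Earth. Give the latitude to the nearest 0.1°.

The great circle lies in the plane with unit normal n̂ = (p₁ × p₂)/|p₁ × p₂|.
Here n̂_z ≈ +0.288; the vertex latitude is φ_max = arccos|n̂_z| ≈ 73.3°.

≈ 73.3°N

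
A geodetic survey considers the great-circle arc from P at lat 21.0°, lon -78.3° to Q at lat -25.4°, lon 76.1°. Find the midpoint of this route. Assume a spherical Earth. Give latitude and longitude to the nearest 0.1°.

≈ lat -9.8°, lon -5.2°

Convert each endpoint to a unit vector on the sphere (x = cos φ cos λ, y = cos φ sin λ, z = sin φ).
The central angle between the endpoints is δ = arccos(p₁·p₂) ≈ 2.724 rad (156.1°).
Interpolate at f = 1/2 with slerp weights a = sin((1−f)δ)/sin δ ≈ 2.415, b = sin(fδ)/sin δ ≈ 2.415.
p = a·p₁ + b·p₂ ≈ (0.981, -0.090, -0.170); φ = arcsin(p_z) ≈ -9.81°, λ = atan2(p_y, p_x) ≈ -5.25°.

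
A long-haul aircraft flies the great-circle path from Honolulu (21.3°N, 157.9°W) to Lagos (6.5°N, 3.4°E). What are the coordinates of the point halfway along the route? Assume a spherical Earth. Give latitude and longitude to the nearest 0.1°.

≈ (56.2°N, 66.2°W)

Convert each endpoint to a unit vector on the sphere (x = cos φ cos λ, y = cos φ sin λ, z = sin φ).
The central angle between the endpoints is δ = arccos(p₁·p₂) ≈ 2.560 rad (146.7°).
Interpolate at f = 1/2 with slerp weights a = sin((1−f)δ)/sin δ ≈ 1.745, b = sin(fδ)/sin δ ≈ 1.745.
p = a·p₁ + b·p₂ ≈ (0.224, -0.509, 0.831); φ = arcsin(p_z) ≈ 56.22°, λ = atan2(p_y, p_x) ≈ -66.20°.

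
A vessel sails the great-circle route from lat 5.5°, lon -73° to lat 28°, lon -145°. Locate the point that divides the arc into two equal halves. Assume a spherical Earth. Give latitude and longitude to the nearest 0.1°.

Write both endpoints as unit vectors p₁, p₂ with components (cos φ cos λ, cos φ sin λ, sin φ).
The central angle between the endpoints is δ = arccos(p₁·p₂) ≈ 1.249 rad (71.5°).
Interpolate at f = 1/2 with slerp weights a = sin((1−f)δ)/sin δ ≈ 0.616, b = sin(fδ)/sin δ ≈ 0.616.
p = a·p₁ + b·p₂ ≈ (-0.266, -0.899, 0.348); φ = arcsin(p_z) ≈ 20.39°, λ = atan2(p_y, p_x) ≈ -106.51°.

≈ lat 20.4°, lon -106.5°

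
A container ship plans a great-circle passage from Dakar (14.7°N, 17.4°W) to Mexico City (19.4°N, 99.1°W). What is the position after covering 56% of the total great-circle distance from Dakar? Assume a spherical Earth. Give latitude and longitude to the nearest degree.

≈ 22°N, 63°W

Convert each endpoint to a unit vector on the sphere (x = cos φ cos λ, y = cos φ sin λ, z = sin φ).
The central angle between the endpoints is δ = arccos(p₁·p₂) ≈ 1.353 rad (77.5°).
Interpolate at f = 0.56 with slerp weights a = sin((1−f)δ)/sin δ ≈ 0.574, b = sin(fδ)/sin δ ≈ 0.704.
p = a·p₁ + b·p₂ ≈ (0.425, -0.822, 0.380); φ = arcsin(p_z) ≈ 22.31°, λ = atan2(p_y, p_x) ≈ -62.64°.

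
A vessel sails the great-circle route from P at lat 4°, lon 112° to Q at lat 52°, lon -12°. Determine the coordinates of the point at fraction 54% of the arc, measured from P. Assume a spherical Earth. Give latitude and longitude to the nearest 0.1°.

≈ lat 48.6°, lon 69.1°

Write both endpoints as unit vectors p₁, p₂ with components (cos φ cos λ, cos φ sin λ, sin φ).
The central angle between the endpoints is δ = arccos(p₁·p₂) ≈ 1.863 rad (106.8°).
Interpolate at f = 0.54 with slerp weights a = sin((1−f)δ)/sin δ ≈ 0.790, b = sin(fδ)/sin δ ≈ 0.882.
p = a·p₁ + b·p₂ ≈ (0.236, 0.617, 0.750); φ = arcsin(p_z) ≈ 48.62°, λ = atan2(p_y, p_x) ≈ 69.05°.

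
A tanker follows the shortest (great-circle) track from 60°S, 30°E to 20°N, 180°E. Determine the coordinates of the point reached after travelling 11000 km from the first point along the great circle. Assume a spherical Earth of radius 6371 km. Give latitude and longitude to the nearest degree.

Convert each endpoint to a unit vector on the sphere (x = cos φ cos λ, y = cos φ sin λ, z = sin φ).
The central angle between the endpoints is δ = arccos(p₁·p₂) ≈ 2.351 rad (134.7°). The total great-circle distance is δ·R ≈ 2.351 × 6371 ≈ 14975 km, so the target fraction is f = 11000/14975 ≈ 0.735.
Interpolate at f ≈ 0.735 with slerp weights a = sin((1−f)δ)/sin δ ≈ 0.822, b = sin(fδ)/sin δ ≈ 1.389.
p = a·p₁ + b·p₂ ≈ (-0.950, 0.205, -0.236); φ = arcsin(p_z) ≈ -13.67°, λ = atan2(p_y, p_x) ≈ 167.80°.

≈ 14°S, 168°E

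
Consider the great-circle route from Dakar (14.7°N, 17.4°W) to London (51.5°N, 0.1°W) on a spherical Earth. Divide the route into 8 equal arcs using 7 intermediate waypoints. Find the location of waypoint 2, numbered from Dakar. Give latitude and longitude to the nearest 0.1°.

Write both endpoints as unit vectors p₁, p₂ with components (cos φ cos λ, cos φ sin λ, sin φ).
The central angle between the endpoints is δ = arccos(p₁·p₂) ≈ 0.686 rad (39.3°).
Interpolate at f = 2/8 with slerp weights a = sin((1−f)δ)/sin δ ≈ 0.777, b = sin(fδ)/sin δ ≈ 0.269.
p = a·p₁ + b·p₂ ≈ (0.885, -0.225, 0.408); φ = arcsin(p_z) ≈ 24.08°, λ = atan2(p_y, p_x) ≈ -14.27°.

≈ (24.1°N, 14.3°W)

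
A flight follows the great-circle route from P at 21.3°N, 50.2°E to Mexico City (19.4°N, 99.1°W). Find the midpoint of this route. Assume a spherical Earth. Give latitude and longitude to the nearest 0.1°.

≈ 54.5°N, 25.7°W

Convert each endpoint to a unit vector on the sphere (x = cos φ cos λ, y = cos φ sin λ, z = sin φ).
The central angle between the endpoints is δ = arccos(p₁·p₂) ≈ 2.259 rad (129.4°).
Interpolate at f = 1/2 with slerp weights a = sin((1−f)δ)/sin δ ≈ 1.170, b = sin(fδ)/sin δ ≈ 1.170.
p = a·p₁ + b·p₂ ≈ (0.523, -0.252, 0.814); φ = arcsin(p_z) ≈ 54.48°, λ = atan2(p_y, p_x) ≈ -25.73°.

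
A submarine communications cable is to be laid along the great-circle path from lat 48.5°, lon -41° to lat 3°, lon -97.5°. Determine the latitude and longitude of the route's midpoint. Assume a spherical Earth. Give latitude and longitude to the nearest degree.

Write both endpoints as unit vectors p₁, p₂ with components (cos φ cos λ, cos φ sin λ, sin φ).
The central angle between the endpoints is δ = arccos(p₁·p₂) ≈ 1.154 rad (66.1°).
Interpolate at f = 1/2 with slerp weights a = sin((1−f)δ)/sin δ ≈ 0.597, b = sin(fδ)/sin δ ≈ 0.597.
p = a·p₁ + b·p₂ ≈ (0.221, -0.850, 0.478); φ = arcsin(p_z) ≈ 28.56°, λ = atan2(p_y, p_x) ≈ -75.45°.

≈ lat 29°, lon -75°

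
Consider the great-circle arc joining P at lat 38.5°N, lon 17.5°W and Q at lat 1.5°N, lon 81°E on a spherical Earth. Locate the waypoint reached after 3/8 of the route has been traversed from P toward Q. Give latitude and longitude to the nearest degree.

≈ lat 34°N, lon 27°E

Write both endpoints as unit vectors p₁, p₂ with components (cos φ cos λ, cos φ sin λ, sin φ).
The central angle between the endpoints is δ = arccos(p₁·p₂) ≈ 1.670 rad (95.7°).
Interpolate at f = 3/8 with slerp weights a = sin((1−f)δ)/sin δ ≈ 0.869, b = sin(fδ)/sin δ ≈ 0.589.
p = a·p₁ + b·p₂ ≈ (0.741, 0.377, 0.556); φ = arcsin(p_z) ≈ 33.79°, λ = atan2(p_y, p_x) ≈ 27.00°.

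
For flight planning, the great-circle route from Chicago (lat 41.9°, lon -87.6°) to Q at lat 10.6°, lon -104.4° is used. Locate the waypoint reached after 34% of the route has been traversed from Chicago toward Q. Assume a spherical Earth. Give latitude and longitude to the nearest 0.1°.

≈ lat 31.5°, lon -94.5°

The haversine formula gives a central angle δ ≈ 0.604 rad (34.6°) between the endpoints.
Interpolate at f = 0.34 with slerp weights a = sin((1−f)δ)/sin δ ≈ 0.683, b = sin(fδ)/sin δ ≈ 0.359.
p = a·p₁ + b·p₂ ≈ (-0.066, -0.850, 0.522); φ = arcsin(p_z) ≈ 31.50°, λ = atan2(p_y, p_x) ≈ -94.47°.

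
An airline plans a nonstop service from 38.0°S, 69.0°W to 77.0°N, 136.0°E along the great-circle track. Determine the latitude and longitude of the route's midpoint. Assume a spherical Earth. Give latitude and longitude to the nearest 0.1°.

≈ 31.2°N, 78.2°W

From cos δ = sin φ₁ sin φ₂ + cos φ₁ cos φ₂ cos Δλ, the central angle is δ ≈ 2.435 rad (139.5°).
Interpolate at f = 1/2 with slerp weights a = sin((1−f)δ)/sin δ ≈ 1.445, b = sin(fδ)/sin δ ≈ 1.445.
p = a·p₁ + b·p₂ ≈ (0.174, -0.837, 0.518); φ = arcsin(p_z) ≈ 31.22°, λ = atan2(p_y, p_x) ≈ -78.24°.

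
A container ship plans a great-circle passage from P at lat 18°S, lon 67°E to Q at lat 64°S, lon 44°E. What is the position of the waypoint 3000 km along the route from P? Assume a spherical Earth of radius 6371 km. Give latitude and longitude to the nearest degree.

≈ lat 44°S, lon 59°E

Convert each endpoint to a unit vector on the sphere (x = cos φ cos λ, y = cos φ sin λ, z = sin φ).
The central angle between the endpoints is δ = arccos(p₁·p₂) ≈ 0.848 rad (48.6°). The total great-circle distance is δ·R ≈ 0.848 × 6371 ≈ 5402 km, so the target fraction is f = 3000/5402 ≈ 0.555.
Interpolate at f ≈ 0.555 with slerp weights a = sin((1−f)δ)/sin δ ≈ 0.491, b = sin(fδ)/sin δ ≈ 0.605.
p = a·p₁ + b·p₂ ≈ (0.373, 0.614, -0.695); φ = arcsin(p_z) ≈ -44.06°, λ = atan2(p_y, p_x) ≈ 58.71°.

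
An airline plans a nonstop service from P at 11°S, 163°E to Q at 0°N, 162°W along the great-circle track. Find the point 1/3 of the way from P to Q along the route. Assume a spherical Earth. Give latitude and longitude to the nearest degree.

Convert each endpoint to a unit vector on the sphere (x = cos φ cos λ, y = cos φ sin λ, z = sin φ).
The central angle between the endpoints is δ = arccos(p₁·p₂) ≈ 0.637 rad (36.5°).
Interpolate at f = 1/3 with slerp weights a = sin((1−f)δ)/sin δ ≈ 0.693, b = sin(fδ)/sin δ ≈ 0.354.
p = a·p₁ + b·p₂ ≈ (-0.987, 0.089, -0.132); φ = arcsin(p_z) ≈ -7.60°, λ = atan2(p_y, p_x) ≈ 174.83°.

≈ 8°S, 175°E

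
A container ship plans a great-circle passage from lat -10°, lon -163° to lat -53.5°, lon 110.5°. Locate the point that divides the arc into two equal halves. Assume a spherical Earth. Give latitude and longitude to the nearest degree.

From cos δ = sin φ₁ sin φ₂ + cos φ₁ cos φ₂ cos Δλ, the central angle is δ ≈ 1.395 rad (79.9°).
Interpolate at f = 1/2 with slerp weights a = sin((1−f)δ)/sin δ ≈ 0.652, b = sin(fδ)/sin δ ≈ 0.652.
p = a·p₁ + b·p₂ ≈ (-0.750, 0.176, -0.638); φ = arcsin(p_z) ≈ -39.61°, λ = atan2(p_y, p_x) ≈ 166.82°.

≈ lat -40°, lon 167°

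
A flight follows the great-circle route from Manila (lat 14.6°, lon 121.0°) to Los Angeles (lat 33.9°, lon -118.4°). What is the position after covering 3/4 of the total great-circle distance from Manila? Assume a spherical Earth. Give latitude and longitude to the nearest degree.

Write both endpoints as unit vectors p₁, p₂ with components (cos φ cos λ, cos φ sin λ, sin φ).
The central angle between the endpoints is δ = arccos(p₁·p₂) ≈ 1.842 rad (105.6°).
Interpolate at f = 3/4 with slerp weights a = sin((1−f)δ)/sin δ ≈ 0.461, b = sin(fδ)/sin δ ≈ 1.020.
p = a·p₁ + b·p₂ ≈ (-0.632, -0.362, 0.685); φ = arcsin(p_z) ≈ 43.23°, λ = atan2(p_y, p_x) ≈ -150.24°.

≈ lat 43°, lon -150°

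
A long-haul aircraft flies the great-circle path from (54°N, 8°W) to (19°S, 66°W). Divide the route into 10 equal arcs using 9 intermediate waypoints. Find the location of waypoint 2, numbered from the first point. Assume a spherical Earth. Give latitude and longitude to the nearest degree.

≈ (42°N, 27°W)

Convert each endpoint to a unit vector on the sphere (x = cos φ cos λ, y = cos φ sin λ, z = sin φ).
The central angle between the endpoints is δ = arccos(p₁·p₂) ≈ 1.540 rad (88.2°).
Interpolate at f = 2/10 with slerp weights a = sin((1−f)δ)/sin δ ≈ 0.944, b = sin(fδ)/sin δ ≈ 0.303.
p = a·p₁ + b·p₂ ≈ (0.666, -0.339, 0.665); φ = arcsin(p_z) ≈ 41.65°, λ = atan2(p_y, p_x) ≈ -26.99°.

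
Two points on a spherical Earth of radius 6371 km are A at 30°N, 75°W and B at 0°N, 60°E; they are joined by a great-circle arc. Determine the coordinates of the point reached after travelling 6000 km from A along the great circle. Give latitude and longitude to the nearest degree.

Write both endpoints as unit vectors p₁, p₂ with components (cos φ cos λ, cos φ sin λ, sin φ).
The central angle between the endpoints is δ = arccos(p₁·p₂) ≈ 2.230 rad (127.8°). The total great-circle distance is δ·R ≈ 2.230 × 6371 ≈ 14206 km, so the target fraction is f = 6000/14206 ≈ 0.422.
Interpolate at f ≈ 0.422 with slerp weights a = sin((1−f)δ)/sin δ ≈ 1.215, b = sin(fδ)/sin δ ≈ 1.023.
p = a·p₁ + b·p₂ ≈ (0.784, -0.130, 0.607); φ = arcsin(p_z) ≈ 37.40°, λ = atan2(p_y, p_x) ≈ -9.44°.

≈ 37°N, 9°W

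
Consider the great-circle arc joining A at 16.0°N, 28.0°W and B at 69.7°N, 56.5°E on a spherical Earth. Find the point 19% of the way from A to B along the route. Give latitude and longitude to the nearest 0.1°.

Write both endpoints as unit vectors p₁, p₂ with components (cos φ cos λ, cos φ sin λ, sin φ).
The central angle between the endpoints is δ = arccos(p₁·p₂) ≈ 1.276 rad (73.1°).
Interpolate at f = 0.19 with slerp weights a = sin((1−f)δ)/sin δ ≈ 0.898, b = sin(fδ)/sin δ ≈ 0.251.
p = a·p₁ + b·p₂ ≈ (0.810, -0.333, 0.483); φ = arcsin(p_z) ≈ 28.87°, λ = atan2(p_y, p_x) ≈ -22.32°.

≈ 28.9°N, 22.3°W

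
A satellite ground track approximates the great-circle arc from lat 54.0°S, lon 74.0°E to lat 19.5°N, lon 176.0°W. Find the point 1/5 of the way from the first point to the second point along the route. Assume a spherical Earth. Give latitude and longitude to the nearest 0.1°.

Write both endpoints as unit vectors p₁, p₂ with components (cos φ cos λ, cos φ sin λ, sin φ).
The central angle between the endpoints is δ = arccos(p₁·p₂) ≈ 2.048 rad (117.4°).
Interpolate at f = 1/5 with slerp weights a = sin((1−f)δ)/sin δ ≈ 1.123, b = sin(fδ)/sin δ ≈ 0.448.
p = a·p₁ + b·p₂ ≈ (-0.240, 0.605, -0.759); φ = arcsin(p_z) ≈ -49.39°, λ = atan2(p_y, p_x) ≈ 111.61°.

≈ lat 49.4°S, lon 111.6°E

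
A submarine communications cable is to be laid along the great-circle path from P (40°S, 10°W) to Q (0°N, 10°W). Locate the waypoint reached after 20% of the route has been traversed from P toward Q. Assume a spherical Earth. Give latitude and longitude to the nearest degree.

Convert each endpoint to a unit vector on the sphere (x = cos φ cos λ, y = cos φ sin λ, z = sin φ).
The central angle between the endpoints is δ = arccos(p₁·p₂) ≈ 0.698 rad (40.0°).
Interpolate at f = 0.20 with slerp weights a = sin((1−f)δ)/sin δ ≈ 0.824, b = sin(fδ)/sin δ ≈ 0.217.
p = a·p₁ + b·p₂ ≈ (0.835, -0.147, -0.530); φ = arcsin(p_z) ≈ -32.00°, λ = atan2(p_y, p_x) ≈ -10.00°.

≈ (32°S, 10°W)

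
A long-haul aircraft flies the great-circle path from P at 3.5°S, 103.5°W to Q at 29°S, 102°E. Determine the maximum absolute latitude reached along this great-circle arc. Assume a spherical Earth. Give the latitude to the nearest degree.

≈ 55°S

The great circle lies in the plane with unit normal n̂ = (p₁ × p₂)/|p₁ × p₂|.
Here n̂_z ≈ -0.577; the vertex latitude is φ_max = arccos|n̂_z| ≈ 54.8°.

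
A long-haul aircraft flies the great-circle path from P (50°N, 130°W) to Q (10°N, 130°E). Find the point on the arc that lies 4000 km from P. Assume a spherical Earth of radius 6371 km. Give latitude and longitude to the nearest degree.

≈ (45°N, 176°E)

Convert each endpoint to a unit vector on the sphere (x = cos φ cos λ, y = cos φ sin λ, z = sin φ).
The central angle between the endpoints is δ = arccos(p₁·p₂) ≈ 1.548 rad (88.7°). The total great-circle distance is δ·R ≈ 1.548 × 6371 ≈ 9860 km, so the target fraction is f = 4000/9860 ≈ 0.406.
Interpolate at f ≈ 0.406 with slerp weights a = sin((1−f)δ)/sin δ ≈ 0.796, b = sin(fδ)/sin δ ≈ 0.588.
p = a·p₁ + b·p₂ ≈ (-0.701, 0.051, 0.712); φ = arcsin(p_z) ≈ 45.36°, λ = atan2(p_y, p_x) ≈ 175.80°.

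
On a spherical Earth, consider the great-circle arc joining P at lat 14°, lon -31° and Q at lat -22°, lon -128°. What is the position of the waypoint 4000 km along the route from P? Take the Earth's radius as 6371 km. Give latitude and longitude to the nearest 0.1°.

Write both endpoints as unit vectors p₁, p₂ with components (cos φ cos λ, cos φ sin λ, sin φ).
The central angle between the endpoints is δ = arccos(p₁·p₂) ≈ 1.772 rad (101.6°). The total great-circle distance is δ·R ≈ 1.772 × 6371 ≈ 11292 km, so the target fraction is f = 4000/11292 ≈ 0.354.
Interpolate at f ≈ 0.354 with slerp weights a = sin((1−f)δ)/sin δ ≈ 0.929, b = sin(fδ)/sin δ ≈ 0.600.
p = a·p₁ + b·p₂ ≈ (0.431, -0.902, 0.000); φ = arcsin(p_z) ≈ 0.01°, λ = atan2(p_y, p_x) ≈ -64.49°.

≈ lat 0.0°, lon -64.5°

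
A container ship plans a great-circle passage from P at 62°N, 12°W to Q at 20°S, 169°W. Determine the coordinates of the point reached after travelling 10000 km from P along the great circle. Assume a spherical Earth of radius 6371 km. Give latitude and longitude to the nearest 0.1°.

From cos δ = sin φ₁ sin φ₂ + cos φ₁ cos φ₂ cos Δλ, the central angle is δ ≈ 2.358 rad (135.1°). The total great-circle distance is δ·R ≈ 2.358 × 6371 ≈ 15020 km, so the target fraction is f = 10000/15020 ≈ 0.666.
Interpolate at f ≈ 0.666 with slerp weights a = sin((1−f)δ)/sin δ ≈ 1.004, b = sin(fδ)/sin δ ≈ 1.416.
p = a·p₁ + b·p₂ ≈ (-0.845, -0.352, 0.402); φ = arcsin(p_z) ≈ 23.71°, λ = atan2(p_y, p_x) ≈ -157.40°.

≈ 23.7°N, 157.4°W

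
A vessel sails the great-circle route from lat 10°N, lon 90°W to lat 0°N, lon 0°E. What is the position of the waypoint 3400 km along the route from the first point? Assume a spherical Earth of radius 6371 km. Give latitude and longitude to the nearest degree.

≈ lat 9°N, lon 59°W

Convert each endpoint to a unit vector on the sphere (x = cos φ cos λ, y = cos φ sin λ, z = sin φ).
The central angle between the endpoints is δ = arccos(p₁·p₂) ≈ 1.571 rad (90.0°). The total great-circle distance is δ·R ≈ 1.571 × 6371 ≈ 10008 km, so the target fraction is f = 3400/10008 ≈ 0.340.
Interpolate at f ≈ 0.340 with slerp weights a = sin((1−f)δ)/sin δ ≈ 0.861, b = sin(fδ)/sin δ ≈ 0.509.
p = a·p₁ + b·p₂ ≈ (0.509, -0.848, 0.150); φ = arcsin(p_z) ≈ 8.60°, λ = atan2(p_y, p_x) ≈ -59.04°.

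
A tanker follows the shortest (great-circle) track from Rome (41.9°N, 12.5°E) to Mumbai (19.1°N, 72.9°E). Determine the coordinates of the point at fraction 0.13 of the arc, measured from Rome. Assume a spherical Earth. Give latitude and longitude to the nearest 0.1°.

≈ 40.9°N, 22.0°E

The haversine formula gives a central angle δ ≈ 0.969 rad (55.5°) between the endpoints.
Interpolate at f = 0.13 with slerp weights a = sin((1−f)δ)/sin δ ≈ 0.906, b = sin(fδ)/sin δ ≈ 0.152.
p = a·p₁ + b·p₂ ≈ (0.701, 0.284, 0.655); φ = arcsin(p_z) ≈ 40.90°, λ = atan2(p_y, p_x) ≈ 22.04°.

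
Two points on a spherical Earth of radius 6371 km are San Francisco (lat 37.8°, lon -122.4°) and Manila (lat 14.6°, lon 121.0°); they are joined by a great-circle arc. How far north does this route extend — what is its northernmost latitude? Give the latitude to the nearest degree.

The great circle lies in the plane with unit normal n̂ = (p₁ × p₂)/|p₁ × p₂|.
Here n̂_z ≈ -0.696; the vertex latitude is φ_max = arccos|n̂_z| ≈ 45.9°.

≈ 46°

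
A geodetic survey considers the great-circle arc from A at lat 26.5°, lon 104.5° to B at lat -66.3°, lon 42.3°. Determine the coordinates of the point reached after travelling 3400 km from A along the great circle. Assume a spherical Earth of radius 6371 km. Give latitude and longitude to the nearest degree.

From cos δ = sin φ₁ sin φ₂ + cos φ₁ cos φ₂ cos Δλ, the central angle is δ ≈ 1.814 rad (103.9°). The total great-circle distance is δ·R ≈ 1.814 × 6371 ≈ 11557 km, so the target fraction is f = 3400/11557 ≈ 0.294.
Interpolate at f ≈ 0.294 with slerp weights a = sin((1−f)δ)/sin δ ≈ 0.987, b = sin(fδ)/sin δ ≈ 0.524.
p = a·p₁ + b·p₂ ≈ (-0.065, 0.997, -0.039); φ = arcsin(p_z) ≈ -2.26°, λ = atan2(p_y, p_x) ≈ 93.75°.

≈ lat -2°, lon 94°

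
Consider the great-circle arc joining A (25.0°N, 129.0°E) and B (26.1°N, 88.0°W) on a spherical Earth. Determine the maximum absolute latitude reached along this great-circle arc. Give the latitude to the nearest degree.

≈ 56°N

The great circle lies in the plane with unit normal n̂ = (p₁ × p₂)/|p₁ × p₂|.
Here n̂_z ≈ +0.553; the vertex latitude is φ_max = arccos|n̂_z| ≈ 56.4°.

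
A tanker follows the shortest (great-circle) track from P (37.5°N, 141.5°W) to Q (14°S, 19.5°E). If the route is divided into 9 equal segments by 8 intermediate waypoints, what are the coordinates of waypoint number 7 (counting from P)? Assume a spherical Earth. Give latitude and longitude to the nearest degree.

≈ (15°N, 2°E)

Convert each endpoint to a unit vector on the sphere (x = cos φ cos λ, y = cos φ sin λ, z = sin φ).
The central angle between the endpoints is δ = arccos(p₁·p₂) ≈ 2.636 rad (151.1°).
Interpolate at f = 7/9 with slerp weights a = sin((1−f)δ)/sin δ ≈ 1.143, b = sin(fδ)/sin δ ≈ 1.833.
p = a·p₁ + b·p₂ ≈ (0.967, 0.029, 0.252); φ = arcsin(p_z) ≈ 14.60°, λ = atan2(p_y, p_x) ≈ 1.74°.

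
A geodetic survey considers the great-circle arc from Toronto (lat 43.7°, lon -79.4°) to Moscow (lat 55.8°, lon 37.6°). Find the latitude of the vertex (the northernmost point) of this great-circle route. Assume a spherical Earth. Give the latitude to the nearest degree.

The great circle lies in the plane with unit normal n̂ = (p₁ × p₂)/|p₁ × p₂|.
Here n̂_z ≈ +0.393; the vertex latitude is φ_max = arccos|n̂_z| ≈ 66.9°.

≈ 67°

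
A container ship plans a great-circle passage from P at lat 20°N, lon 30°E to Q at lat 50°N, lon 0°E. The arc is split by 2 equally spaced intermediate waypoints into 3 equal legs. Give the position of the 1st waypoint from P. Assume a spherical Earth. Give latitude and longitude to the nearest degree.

≈ lat 31°N, lon 22°E

The haversine formula gives a central angle δ ≈ 0.668 rad (38.3°) between the endpoints.
Interpolate at f = 1/3 with slerp weights a = sin((1−f)δ)/sin δ ≈ 0.695, b = sin(fδ)/sin δ ≈ 0.357.
p = a·p₁ + b·p₂ ≈ (0.795, 0.327, 0.511); φ = arcsin(p_z) ≈ 30.73°, λ = atan2(p_y, p_x) ≈ 22.34°.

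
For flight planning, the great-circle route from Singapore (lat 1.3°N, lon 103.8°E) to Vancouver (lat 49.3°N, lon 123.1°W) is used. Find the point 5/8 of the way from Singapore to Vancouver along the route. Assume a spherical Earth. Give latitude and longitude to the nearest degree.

Convert each endpoint to a unit vector on the sphere (x = cos φ cos λ, y = cos φ sin λ, z = sin φ).
The central angle between the endpoints is δ = arccos(p₁·p₂) ≈ 2.013 rad (115.4°).
Interpolate at f = 5/8 with slerp weights a = sin((1−f)δ)/sin δ ≈ 0.758, b = sin(fδ)/sin δ ≈ 1.053.
p = a·p₁ + b·p₂ ≈ (-0.556, 0.161, 0.816); φ = arcsin(p_z) ≈ 54.64°, λ = atan2(p_y, p_x) ≈ 163.84°.

≈ lat 55°N, lon 164°E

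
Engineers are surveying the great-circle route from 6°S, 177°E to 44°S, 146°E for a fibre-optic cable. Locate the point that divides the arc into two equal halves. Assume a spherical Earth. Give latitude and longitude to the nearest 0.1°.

≈ 25.8°S, 164.0°E

From cos δ = sin φ₁ sin φ₂ + cos φ₁ cos φ₂ cos Δλ, the central angle is δ ≈ 0.815 rad (46.7°).
Interpolate at f = 1/2 with slerp weights a = sin((1−f)δ)/sin δ ≈ 0.545, b = sin(fδ)/sin δ ≈ 0.545.
p = a·p₁ + b·p₂ ≈ (-0.866, 0.247, -0.435); φ = arcsin(p_z) ≈ -25.80°, λ = atan2(p_y, p_x) ≈ 164.05°.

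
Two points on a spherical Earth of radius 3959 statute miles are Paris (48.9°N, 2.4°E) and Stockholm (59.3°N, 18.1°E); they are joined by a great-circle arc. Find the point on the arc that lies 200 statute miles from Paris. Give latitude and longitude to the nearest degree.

≈ (51°N, 5°E)

Write both endpoints as unit vectors p₁, p₂ with components (cos φ cos λ, cos φ sin λ, sin φ).
The central angle between the endpoints is δ = arccos(p₁·p₂) ≈ 0.241 rad (13.8°). The total great-circle distance is δ·R ≈ 0.241 × 3959 ≈ 955 mi, so the target fraction is f = 200/955 ≈ 0.209.
Interpolate at f ≈ 0.209 with slerp weights a = sin((1−f)δ)/sin δ ≈ 0.793, b = sin(fδ)/sin δ ≈ 0.211.
p = a·p₁ + b·p₂ ≈ (0.624, 0.055, 0.780); φ = arcsin(p_z) ≈ 51.23°, λ = atan2(p_y, p_x) ≈ 5.07°.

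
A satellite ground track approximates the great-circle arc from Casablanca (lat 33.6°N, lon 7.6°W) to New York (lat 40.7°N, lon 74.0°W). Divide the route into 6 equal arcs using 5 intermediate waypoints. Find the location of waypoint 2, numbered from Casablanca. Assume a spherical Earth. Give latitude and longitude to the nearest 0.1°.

Convert each endpoint to a unit vector on the sphere (x = cos φ cos λ, y = cos φ sin λ, z = sin φ).
The central angle between the endpoints is δ = arccos(p₁·p₂) ≈ 0.910 rad (52.1°).
Interpolate at f = 2/6 with slerp weights a = sin((1−f)δ)/sin δ ≈ 0.722, b = sin(fδ)/sin δ ≈ 0.378.
p = a·p₁ + b·p₂ ≈ (0.675, -0.355, 0.646); φ = arcsin(p_z) ≈ 40.27°, λ = atan2(p_y, p_x) ≈ -27.75°.

≈ lat 40.3°N, lon 27.8°W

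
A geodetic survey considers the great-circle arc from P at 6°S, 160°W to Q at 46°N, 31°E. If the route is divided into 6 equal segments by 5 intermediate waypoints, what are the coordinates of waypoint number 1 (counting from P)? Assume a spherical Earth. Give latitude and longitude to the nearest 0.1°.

≈ 16.7°N, 164.7°W

Convert each endpoint to a unit vector on the sphere (x = cos φ cos λ, y = cos φ sin λ, z = sin φ).
The central angle between the endpoints is δ = arccos(p₁·p₂) ≈ 2.424 rad (138.9°).
Interpolate at f = 1/6 with slerp weights a = sin((1−f)δ)/sin δ ≈ 1.370, b = sin(fδ)/sin δ ≈ 0.598.
p = a·p₁ + b·p₂ ≈ (-0.924, -0.252, 0.287); φ = arcsin(p_z) ≈ 16.67°, λ = atan2(p_y, p_x) ≈ -164.74°.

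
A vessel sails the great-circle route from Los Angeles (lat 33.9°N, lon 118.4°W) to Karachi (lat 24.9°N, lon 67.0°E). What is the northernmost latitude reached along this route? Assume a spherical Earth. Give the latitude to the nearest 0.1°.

The great circle lies in the plane with unit normal n̂ = (p₁ × p₂)/|p₁ × p₂|.
Here n̂_z ≈ -0.083; the vertex latitude is φ_max = arccos|n̂_z| ≈ 85.3°.
Check via Clairaut: cos φ_max = |cos φ₁| · sin C = cos(33.9°)·sin(5.7°) ≈ 0.083, again giving ≈ 85.3°.

≈ 85.3°N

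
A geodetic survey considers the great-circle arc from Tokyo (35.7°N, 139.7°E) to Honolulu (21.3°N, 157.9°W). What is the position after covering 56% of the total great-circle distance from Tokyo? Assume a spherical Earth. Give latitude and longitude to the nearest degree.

Convert each endpoint to a unit vector on the sphere (x = cos φ cos λ, y = cos φ sin λ, z = sin φ).
The central angle between the endpoints is δ = arccos(p₁·p₂) ≈ 0.973 rad (55.8°).
Interpolate at f = 0.56 with slerp weights a = sin((1−f)δ)/sin δ ≈ 0.502, b = sin(fδ)/sin δ ≈ 0.627.
p = a·p₁ + b·p₂ ≈ (-0.852, 0.044, 0.521); φ = arcsin(p_z) ≈ 31.39°, λ = atan2(p_y, p_x) ≈ 177.04°.

≈ 31°N, 177°E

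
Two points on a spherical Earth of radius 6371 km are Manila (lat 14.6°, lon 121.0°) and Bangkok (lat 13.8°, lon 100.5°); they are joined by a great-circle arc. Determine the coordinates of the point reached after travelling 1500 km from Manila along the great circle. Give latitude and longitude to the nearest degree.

≈ lat 14°, lon 107°

The haversine formula gives a central angle δ ≈ 0.347 rad (19.9°) between the endpoints. The total great-circle distance is δ·R ≈ 0.347 × 6371 ≈ 2211 km, so the target fraction is f = 1500/2211 ≈ 0.678.
Interpolate at f ≈ 0.678 with slerp weights a = sin((1−f)δ)/sin δ ≈ 0.327, b = sin(fδ)/sin δ ≈ 0.686.
p = a·p₁ + b·p₂ ≈ (-0.285, 0.927, 0.246); φ = arcsin(p_z) ≈ 14.25°, λ = atan2(p_y, p_x) ≈ 107.07°.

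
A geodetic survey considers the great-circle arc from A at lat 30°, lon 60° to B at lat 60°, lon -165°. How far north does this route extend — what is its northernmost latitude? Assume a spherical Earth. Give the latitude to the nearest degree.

The great circle lies in the plane with unit normal n̂ = (p₁ × p₂)/|p₁ × p₂|.
Here n̂_z ≈ +0.309; the vertex latitude is φ_max = arccos|n̂_z| ≈ 72.0°.
Check via Clairaut: cos φ_max = |cos φ₁| · sin C = cos(30.0°)·sin(20.9°) ≈ 0.309, again giving ≈ 72.0°.

≈ 72°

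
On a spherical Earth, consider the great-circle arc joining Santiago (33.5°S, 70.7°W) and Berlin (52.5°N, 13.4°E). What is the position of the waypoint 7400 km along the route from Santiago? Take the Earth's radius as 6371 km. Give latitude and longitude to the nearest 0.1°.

The haversine formula gives a central angle δ ≈ 1.967 rad (112.7°) between the endpoints. The total great-circle distance is δ·R ≈ 1.967 × 6371 ≈ 12530 km, so the target fraction is f = 7400/12530 ≈ 0.591.
Interpolate at f ≈ 0.591 with slerp weights a = sin((1−f)δ)/sin δ ≈ 0.781, b = sin(fδ)/sin δ ≈ 0.994.
p = a·p₁ + b·p₂ ≈ (0.804, -0.475, 0.358); φ = arcsin(p_z) ≈ 20.95°, λ = atan2(p_y, p_x) ≈ -30.55°.

≈ 20.9°N, 30.6°W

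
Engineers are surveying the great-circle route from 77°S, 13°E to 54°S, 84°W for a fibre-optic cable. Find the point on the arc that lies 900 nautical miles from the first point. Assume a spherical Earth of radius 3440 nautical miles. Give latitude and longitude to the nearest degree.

Write both endpoints as unit vectors p₁, p₂ with components (cos φ cos λ, cos φ sin λ, sin φ).
The central angle between the endpoints is δ = arccos(p₁·p₂) ≈ 0.689 rad (39.5°). The total great-circle distance is δ·R ≈ 0.689 × 3440 ≈ 2369 nmi, so the target fraction is f = 900/2369 ≈ 0.380.
Interpolate at f ≈ 0.380 with slerp weights a = sin((1−f)δ)/sin δ ≈ 0.652, b = sin(fδ)/sin δ ≈ 0.407.
p = a·p₁ + b·p₂ ≈ (0.168, -0.205, -0.964); φ = arcsin(p_z) ≈ -74.64°, λ = atan2(p_y, p_x) ≈ -50.69°.

≈ 75°S, 51°W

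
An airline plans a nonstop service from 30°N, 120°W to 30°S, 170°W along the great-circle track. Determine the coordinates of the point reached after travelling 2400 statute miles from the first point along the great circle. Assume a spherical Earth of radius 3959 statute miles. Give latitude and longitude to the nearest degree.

Write both endpoints as unit vectors p₁, p₂ with components (cos φ cos λ, cos φ sin λ, sin φ).
The central angle between the endpoints is δ = arccos(p₁·p₂) ≈ 1.337 rad (76.6°). The total great-circle distance is δ·R ≈ 1.337 × 3959 ≈ 5291 mi, so the target fraction is f = 2400/5291 ≈ 0.454.
Interpolate at f ≈ 0.454 with slerp weights a = sin((1−f)δ)/sin δ ≈ 0.686, b = sin(fδ)/sin δ ≈ 0.586.
p = a·p₁ + b·p₂ ≈ (-0.797, -0.602, 0.050); φ = arcsin(p_z) ≈ 2.87°, λ = atan2(p_y, p_x) ≈ -142.90°.

≈ 3°N, 143°W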